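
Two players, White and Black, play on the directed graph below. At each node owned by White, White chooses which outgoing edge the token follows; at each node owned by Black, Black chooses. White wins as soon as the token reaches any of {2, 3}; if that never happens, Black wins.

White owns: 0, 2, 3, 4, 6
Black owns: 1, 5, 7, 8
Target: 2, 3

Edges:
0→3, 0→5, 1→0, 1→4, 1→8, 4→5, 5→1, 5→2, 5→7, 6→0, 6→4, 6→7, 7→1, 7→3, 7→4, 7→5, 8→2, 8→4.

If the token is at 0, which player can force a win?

White

A0 = {2, 3}
A1: add {0} — 0 (White) has 0→3.
0 ∈ A1, so White can force the target.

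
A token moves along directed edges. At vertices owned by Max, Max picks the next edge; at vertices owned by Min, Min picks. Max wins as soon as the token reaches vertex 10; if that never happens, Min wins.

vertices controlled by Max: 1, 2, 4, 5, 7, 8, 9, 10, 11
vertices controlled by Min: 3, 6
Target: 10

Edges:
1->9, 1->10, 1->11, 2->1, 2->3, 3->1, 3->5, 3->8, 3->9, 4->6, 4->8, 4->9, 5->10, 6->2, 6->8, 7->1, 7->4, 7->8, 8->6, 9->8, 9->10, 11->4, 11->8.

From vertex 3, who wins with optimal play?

Min

A0 = {10}
A1: add {1, 5, 9} — 1 (Max) has 1→10; 5 (Max) has 5→10; 9 (Max) has 9→10.
A2: add {2, 4, 7} — 2 (Max) has 2→1; 4 (Max) has 4→9; 7 (Max) has 7→1.
A3: add {11} — 11 (Max) has 11→4.
A4 = A3; e.g. 3 (Min) can still go to 8. Fixed point.
3 never enters the attractor, so Min can avoid the target forever.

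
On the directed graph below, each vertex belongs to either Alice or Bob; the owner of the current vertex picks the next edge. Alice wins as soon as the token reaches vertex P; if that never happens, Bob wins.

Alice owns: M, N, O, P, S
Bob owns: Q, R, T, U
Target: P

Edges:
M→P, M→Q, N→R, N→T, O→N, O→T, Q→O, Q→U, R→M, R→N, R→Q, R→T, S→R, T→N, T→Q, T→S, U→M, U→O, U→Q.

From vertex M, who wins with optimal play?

A0 = {P}
A1: add {M} — M (Alice) has M→P.
A2 = A1; e.g. N (Alice) has no edge into A1. Fixed point.
M ∈ A1, so Alice can force the target.

Alice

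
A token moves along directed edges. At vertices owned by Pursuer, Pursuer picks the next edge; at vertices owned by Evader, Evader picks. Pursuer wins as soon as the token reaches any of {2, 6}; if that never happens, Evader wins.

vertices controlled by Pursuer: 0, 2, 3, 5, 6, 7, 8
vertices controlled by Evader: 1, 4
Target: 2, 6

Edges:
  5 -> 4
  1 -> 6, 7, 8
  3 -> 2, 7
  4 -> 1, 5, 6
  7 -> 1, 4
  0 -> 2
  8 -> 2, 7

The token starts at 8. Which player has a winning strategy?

A0 = {2, 6}
A1: add {0, 3, 8} — 0 (Pursuer) has 0→2; 3 (Pursuer) has 3→2; 8 (Pursuer) has 8→2.
A2 = A1; e.g. 1 (Evader) can still go to 7. Fixed point.
8 ∈ A1, so Pursuer can force the target.

Pursuer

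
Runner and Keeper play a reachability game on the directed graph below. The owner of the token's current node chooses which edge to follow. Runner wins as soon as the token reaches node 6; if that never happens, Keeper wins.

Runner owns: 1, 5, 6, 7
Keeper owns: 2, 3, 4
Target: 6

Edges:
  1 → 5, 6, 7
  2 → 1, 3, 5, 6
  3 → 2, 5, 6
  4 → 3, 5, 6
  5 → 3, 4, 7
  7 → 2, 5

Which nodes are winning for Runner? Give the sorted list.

A0 = {6}
A1: add {1} — 1 (Runner) has 1→6.
A2 = A1; e.g. 2 (Keeper) can still go to 3. Fixed point.
Runner's winning region = {1, 6}.

1, 6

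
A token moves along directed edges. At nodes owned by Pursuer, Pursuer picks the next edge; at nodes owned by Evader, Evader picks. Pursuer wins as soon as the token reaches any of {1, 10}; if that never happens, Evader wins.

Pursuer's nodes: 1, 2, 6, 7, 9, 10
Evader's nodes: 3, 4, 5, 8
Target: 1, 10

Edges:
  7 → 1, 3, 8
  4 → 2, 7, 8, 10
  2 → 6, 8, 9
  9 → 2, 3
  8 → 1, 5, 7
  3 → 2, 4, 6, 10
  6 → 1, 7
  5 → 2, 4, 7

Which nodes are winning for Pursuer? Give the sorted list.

A0 = {1, 10}
A1: add {6, 7} — 6 (Pursuer) has 6→1; 7 (Pursuer) has 7→1.
A2: add {2} — 2 (Pursuer) has 2→6.
A3: add {9} — 9 (Pursuer) has 9→2.
A4 = A3; e.g. 3 (Evader) can still go to 4. Fixed point.
Pursuer's winning region = {1, 2, 6, 7, 9, 10}.

1, 2, 6, 7, 9, 10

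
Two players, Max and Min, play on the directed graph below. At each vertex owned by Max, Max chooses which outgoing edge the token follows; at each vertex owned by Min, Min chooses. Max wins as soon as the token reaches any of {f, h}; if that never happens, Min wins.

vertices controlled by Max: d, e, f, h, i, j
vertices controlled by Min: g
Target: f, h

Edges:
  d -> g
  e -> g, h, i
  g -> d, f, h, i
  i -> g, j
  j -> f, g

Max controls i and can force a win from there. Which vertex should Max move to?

j

A0 = {f, h}
A1: add {e, j} — e (Max) has e→h; j (Max) has j→f.
A2: add {i} — i (Max) has i→j.
A3 = A2; e.g. d (Max) has no edge into A2. Fixed point.
From i, successor j is in the attractor (rank 1); the other successor g is not.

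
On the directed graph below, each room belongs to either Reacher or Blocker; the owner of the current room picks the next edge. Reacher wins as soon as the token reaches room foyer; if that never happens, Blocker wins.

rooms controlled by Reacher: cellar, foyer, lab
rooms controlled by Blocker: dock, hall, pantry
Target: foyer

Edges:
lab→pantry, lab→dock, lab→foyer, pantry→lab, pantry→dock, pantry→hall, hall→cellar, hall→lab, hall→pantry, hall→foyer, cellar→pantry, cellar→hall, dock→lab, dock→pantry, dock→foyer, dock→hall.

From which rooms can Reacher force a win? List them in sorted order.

foyer, lab

A0 = {foyer}
A1: add {lab} — lab (Reacher) has lab→foyer.
A2 = A1; e.g. cellar (Reacher) has no edge into A1. Fixed point.
Reacher's winning region = {foyer, lab}.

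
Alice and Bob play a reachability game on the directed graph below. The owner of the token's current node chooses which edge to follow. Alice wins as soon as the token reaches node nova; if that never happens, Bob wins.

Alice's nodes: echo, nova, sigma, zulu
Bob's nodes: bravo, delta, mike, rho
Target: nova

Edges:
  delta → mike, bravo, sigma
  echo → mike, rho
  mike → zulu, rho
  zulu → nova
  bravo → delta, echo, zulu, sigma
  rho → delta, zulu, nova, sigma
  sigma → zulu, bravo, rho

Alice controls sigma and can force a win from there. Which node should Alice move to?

zulu

A0 = {nova}
A1: add {zulu} — zulu (Alice) has zulu→nova.
A2: add {sigma} — sigma (Alice) has sigma→zulu.
A3 = A2; e.g. delta (Bob) can still go to mike. Fixed point.
From sigma, successor zulu is in the attractor (rank 1); the other successors bravo, rho are not.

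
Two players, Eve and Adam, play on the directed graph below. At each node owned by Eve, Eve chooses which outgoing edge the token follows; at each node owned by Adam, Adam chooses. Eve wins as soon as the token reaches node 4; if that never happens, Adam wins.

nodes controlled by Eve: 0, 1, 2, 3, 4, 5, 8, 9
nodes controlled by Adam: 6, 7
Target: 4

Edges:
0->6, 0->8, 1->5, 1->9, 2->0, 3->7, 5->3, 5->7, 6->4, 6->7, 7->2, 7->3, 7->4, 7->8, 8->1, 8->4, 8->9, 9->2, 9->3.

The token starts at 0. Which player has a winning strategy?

A0 = {4}
A1: add {8} — 8 (Eve) has 8→4.
A2: add {0} — 0 (Eve) has 0→8.
0 ∈ A2, so Eve can force the target.

Eve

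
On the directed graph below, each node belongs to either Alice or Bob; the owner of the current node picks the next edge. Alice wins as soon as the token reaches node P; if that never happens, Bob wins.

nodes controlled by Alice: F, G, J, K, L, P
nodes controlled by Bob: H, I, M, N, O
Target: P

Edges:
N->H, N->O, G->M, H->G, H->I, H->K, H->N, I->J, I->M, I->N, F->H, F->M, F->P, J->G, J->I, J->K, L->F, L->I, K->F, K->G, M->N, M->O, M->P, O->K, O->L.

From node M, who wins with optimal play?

Bob

A0 = {P}
A1: add {F} — F (Alice) has F→P.
A2: add {K, L} — K (Alice) has K→F; L (Alice) has L→F.
A3: add {J, O} — J (Alice) has J→K; O (Bob): all of {K, L} already in.
A4 = A3; e.g. G (Alice) has no edge into A3. Fixed point.
M never enters the attractor, so Bob can avoid the target forever.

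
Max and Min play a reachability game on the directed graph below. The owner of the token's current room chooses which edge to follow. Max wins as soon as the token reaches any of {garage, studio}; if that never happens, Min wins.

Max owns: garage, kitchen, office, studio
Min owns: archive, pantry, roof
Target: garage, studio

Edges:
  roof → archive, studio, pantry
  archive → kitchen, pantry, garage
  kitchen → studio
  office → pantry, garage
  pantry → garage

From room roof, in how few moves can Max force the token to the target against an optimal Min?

3

A0 = {garage, studio}
A1: add {kitchen, office, pantry} — kitchen (Max) has kitchen→studio; office (Max) has office→garage; pantry (Min): all of {garage} already in.
A2: add {archive} — archive (Min): all of {kitchen, pantry, garage} already in.
A3: add {roof} — roof (Min): all of {archive, studio, pantry} already in.
A3 = all vertices. Fixed point.
roof enters the attractor at level 3, so Max can force the target in 3 moves from there.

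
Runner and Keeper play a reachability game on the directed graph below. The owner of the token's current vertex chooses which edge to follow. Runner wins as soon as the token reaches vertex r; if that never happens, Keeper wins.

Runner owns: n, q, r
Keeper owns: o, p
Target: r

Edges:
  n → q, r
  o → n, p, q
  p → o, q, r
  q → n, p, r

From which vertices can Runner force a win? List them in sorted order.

n, q, r

A0 = {r}
A1: add {n, q} — n (Runner) has n→r; q (Runner) has q→r.
A2 = A1; e.g. o (Keeper) can still go to p. Fixed point.
Runner's winning region = {n, q, r}.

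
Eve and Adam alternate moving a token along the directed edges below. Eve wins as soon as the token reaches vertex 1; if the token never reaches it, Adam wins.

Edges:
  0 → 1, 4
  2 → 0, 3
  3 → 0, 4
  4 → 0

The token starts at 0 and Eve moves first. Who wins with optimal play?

Eve

Track states (vertex, player-to-move).
A0 = {(1,Eve), (1,Adam)}
A1: add {(0,Eve)}.
(0,Eve) ∈ A1 ⇒ Eve forces the target.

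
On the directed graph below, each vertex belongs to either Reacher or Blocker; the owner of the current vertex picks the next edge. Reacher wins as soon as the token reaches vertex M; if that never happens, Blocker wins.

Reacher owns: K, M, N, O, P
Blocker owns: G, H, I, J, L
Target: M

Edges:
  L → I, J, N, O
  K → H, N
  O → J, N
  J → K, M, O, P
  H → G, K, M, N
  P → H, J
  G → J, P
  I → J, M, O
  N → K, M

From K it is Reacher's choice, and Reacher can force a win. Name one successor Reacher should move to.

A0 = {M}
A1: add {N} — N (Reacher) has N→M.
A2: add {K, O} — K (Reacher) has K→N; O (Reacher) has O→N.
A3 = A2; e.g. G (Blocker) can still go to J. Fixed point.
From K, successor N is in the attractor (rank 1); the other successor H is not.

N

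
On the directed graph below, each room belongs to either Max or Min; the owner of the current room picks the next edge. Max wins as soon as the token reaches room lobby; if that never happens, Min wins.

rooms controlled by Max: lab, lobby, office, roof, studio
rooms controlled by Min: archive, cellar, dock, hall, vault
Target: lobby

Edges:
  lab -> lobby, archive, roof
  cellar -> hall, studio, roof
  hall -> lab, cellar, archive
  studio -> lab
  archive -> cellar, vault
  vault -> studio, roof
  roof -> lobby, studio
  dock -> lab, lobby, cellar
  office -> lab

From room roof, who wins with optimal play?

Max

A0 = {lobby}
A1: add {lab, roof} — lab (Max) has lab→lobby; roof (Max) has roof→lobby.
roof ∈ A1, so Max can force the target.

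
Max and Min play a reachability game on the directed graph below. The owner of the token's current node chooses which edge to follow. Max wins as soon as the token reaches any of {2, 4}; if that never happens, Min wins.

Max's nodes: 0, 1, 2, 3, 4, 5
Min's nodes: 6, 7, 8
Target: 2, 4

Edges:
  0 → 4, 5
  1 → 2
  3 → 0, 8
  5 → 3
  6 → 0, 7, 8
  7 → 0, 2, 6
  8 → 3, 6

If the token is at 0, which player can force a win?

A0 = {2, 4}
A1: add {0, 1} — 0 (Max) has 0→4; 1 (Max) has 1→2.
0 ∈ A1, so Max can force the target.

Max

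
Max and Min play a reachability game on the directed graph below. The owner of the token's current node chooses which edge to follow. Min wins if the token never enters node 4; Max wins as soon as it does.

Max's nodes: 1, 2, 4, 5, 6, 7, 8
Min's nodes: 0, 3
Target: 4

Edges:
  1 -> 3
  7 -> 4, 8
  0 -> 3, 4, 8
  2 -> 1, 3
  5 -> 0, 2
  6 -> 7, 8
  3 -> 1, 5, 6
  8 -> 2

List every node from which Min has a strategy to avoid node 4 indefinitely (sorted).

0, 1, 2, 3, 5, 8

A0 = {4}
A1: add {7} — 7 (Max) has 7→4.
A2: add {6} — 6 (Max) has 6→7.
A3 = A2; e.g. 0 (Min) can still go to 3. Fixed point.
Max's attractor = {4, 6, 7}; Min avoids the target exactly from the complement.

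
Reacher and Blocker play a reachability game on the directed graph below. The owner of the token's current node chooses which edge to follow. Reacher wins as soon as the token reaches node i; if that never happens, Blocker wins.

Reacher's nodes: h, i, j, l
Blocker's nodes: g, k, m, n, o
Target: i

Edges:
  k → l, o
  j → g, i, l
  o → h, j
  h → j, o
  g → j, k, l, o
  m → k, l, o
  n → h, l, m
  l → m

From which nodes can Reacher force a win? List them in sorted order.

h, i, j, o

A0 = {i}
A1: add {j} — j (Reacher) has j→i.
A2: add {h} — h (Reacher) has h→j.
A3: add {o} — o (Blocker): all of {h, j} already in.
A4 = A3; e.g. g (Blocker) can still go to k. Fixed point.
Reacher's winning region = {h, i, j, o}.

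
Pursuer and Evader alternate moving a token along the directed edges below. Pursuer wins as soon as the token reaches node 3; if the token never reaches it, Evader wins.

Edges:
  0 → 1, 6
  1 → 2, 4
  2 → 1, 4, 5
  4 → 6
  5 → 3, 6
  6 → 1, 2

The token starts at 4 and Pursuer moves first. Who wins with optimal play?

Track states (vertex, player-to-move).
A0 = {(3,Pursuer), (3,Evader)}
A1: add {(5,Pursuer)}.
A2 = A1; e.g. (0,Pursuer) stays out. (4,Pursuer) never enters ⇒ Evader avoids the target.

Evader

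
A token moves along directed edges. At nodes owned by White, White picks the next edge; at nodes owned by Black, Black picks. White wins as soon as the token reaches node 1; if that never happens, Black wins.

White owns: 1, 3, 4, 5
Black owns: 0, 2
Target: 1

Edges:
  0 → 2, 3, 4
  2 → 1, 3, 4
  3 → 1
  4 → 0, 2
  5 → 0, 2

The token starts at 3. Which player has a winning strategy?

White

A0 = {1}
A1: add {3} — 3 (White) has 3→1.
A2 = A1; e.g. 0 (Black) can still go to 2. Fixed point.
3 ∈ A1, so White can force the target.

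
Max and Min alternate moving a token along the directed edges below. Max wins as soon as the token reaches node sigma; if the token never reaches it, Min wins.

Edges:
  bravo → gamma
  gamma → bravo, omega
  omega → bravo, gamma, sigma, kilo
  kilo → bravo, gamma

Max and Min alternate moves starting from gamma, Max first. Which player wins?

Min

Track states (vertex, player-to-move).
A0 = {(sigma,Max), (sigma,Min)}
A1: add {(omega,Max)}.
A2 = A1; e.g. (bravo,Max) stays out. (gamma,Max) never enters ⇒ Min avoids the target.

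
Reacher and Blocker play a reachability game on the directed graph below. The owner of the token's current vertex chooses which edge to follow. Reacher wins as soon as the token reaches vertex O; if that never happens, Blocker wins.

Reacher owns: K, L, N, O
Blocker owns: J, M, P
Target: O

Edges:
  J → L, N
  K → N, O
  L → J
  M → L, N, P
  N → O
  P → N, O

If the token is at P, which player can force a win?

Reacher

A0 = {O}
A1: add {K, N} — K (Reacher) has K→O; N (Reacher) has N→O.
A2: add {P} — P (Blocker): all of {N, O} already in.
A3 = A2; e.g. J (Blocker) can still go to L. Fixed point.
P ∈ A2, so Reacher can force the target.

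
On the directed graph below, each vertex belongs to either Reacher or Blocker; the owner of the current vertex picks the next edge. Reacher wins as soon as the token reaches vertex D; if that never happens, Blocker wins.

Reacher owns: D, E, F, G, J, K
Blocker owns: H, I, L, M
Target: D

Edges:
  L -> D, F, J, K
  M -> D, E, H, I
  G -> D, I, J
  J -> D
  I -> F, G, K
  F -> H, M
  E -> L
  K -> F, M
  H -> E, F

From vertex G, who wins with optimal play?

A0 = {D}
A1: add {G, J} — G (Reacher) has G→D; J (Reacher) has J→D.
A2 = A1; e.g. E (Reacher) has no edge into A1. Fixed point.
G ∈ A1, so Reacher can force the target.

Reacher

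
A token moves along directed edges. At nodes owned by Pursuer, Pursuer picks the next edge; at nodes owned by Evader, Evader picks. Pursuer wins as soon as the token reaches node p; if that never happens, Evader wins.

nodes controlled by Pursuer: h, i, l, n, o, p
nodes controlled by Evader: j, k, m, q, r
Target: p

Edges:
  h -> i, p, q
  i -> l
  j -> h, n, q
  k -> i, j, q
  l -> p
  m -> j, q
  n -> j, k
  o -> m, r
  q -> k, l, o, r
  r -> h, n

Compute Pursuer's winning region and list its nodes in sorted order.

h, i, l, p

A0 = {p}
A1: add {h, l} — h (Pursuer) has h→p; l (Pursuer) has l→p.
A2: add {i} — i (Pursuer) has i→l.
A3 = A2; e.g. j (Evader) can still go to n. Fixed point.
Pursuer's winning region = {h, i, l, p}.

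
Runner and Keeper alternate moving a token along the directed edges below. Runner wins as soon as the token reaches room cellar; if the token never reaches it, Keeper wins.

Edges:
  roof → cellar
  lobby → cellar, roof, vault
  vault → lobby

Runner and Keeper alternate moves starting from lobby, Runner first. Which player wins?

Track states (vertex, player-to-move).
A0 = {(cellar,Runner), (cellar,Keeper)}
A1: add {(roof,Runner), (roof,Keeper), (lobby,Runner)}.
(lobby,Runner) ∈ A1 ⇒ Runner forces the target.

Runner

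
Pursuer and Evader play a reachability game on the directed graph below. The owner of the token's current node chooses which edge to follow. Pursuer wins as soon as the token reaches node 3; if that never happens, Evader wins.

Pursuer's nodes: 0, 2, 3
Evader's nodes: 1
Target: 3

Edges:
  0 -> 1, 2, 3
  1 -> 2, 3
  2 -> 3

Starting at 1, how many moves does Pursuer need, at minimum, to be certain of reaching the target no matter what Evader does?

A0 = {3}
A1: add {0, 2} — 0 (Pursuer) has 0→3; 2 (Pursuer) has 2→3.
A2: add {1} — 1 (Evader): all of {2, 3} already in.
A2 = all vertices. Fixed point.
1 enters the attractor at level 2, so Pursuer can force the target in 2 moves from there.

2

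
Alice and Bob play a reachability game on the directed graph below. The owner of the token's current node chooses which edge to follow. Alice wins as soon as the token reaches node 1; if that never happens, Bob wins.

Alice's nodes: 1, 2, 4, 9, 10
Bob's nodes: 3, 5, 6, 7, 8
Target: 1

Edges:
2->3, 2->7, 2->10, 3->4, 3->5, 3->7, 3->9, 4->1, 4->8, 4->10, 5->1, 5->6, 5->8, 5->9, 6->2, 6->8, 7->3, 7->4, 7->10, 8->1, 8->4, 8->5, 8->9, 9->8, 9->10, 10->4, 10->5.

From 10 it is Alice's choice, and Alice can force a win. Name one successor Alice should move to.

A0 = {1}
A1: add {4} — 4 (Alice) has 4→1.
A2: add {10} — 10 (Alice) has 10→4.
A3: add {2, 9} — 2 (Alice) has 2→10; 9 (Alice) has 9→10.
A4 = A3; e.g. 3 (Bob) can still go to 5. Fixed point.
From 10, successor 4 is in the attractor (rank 1); the other successor 5 is not.

4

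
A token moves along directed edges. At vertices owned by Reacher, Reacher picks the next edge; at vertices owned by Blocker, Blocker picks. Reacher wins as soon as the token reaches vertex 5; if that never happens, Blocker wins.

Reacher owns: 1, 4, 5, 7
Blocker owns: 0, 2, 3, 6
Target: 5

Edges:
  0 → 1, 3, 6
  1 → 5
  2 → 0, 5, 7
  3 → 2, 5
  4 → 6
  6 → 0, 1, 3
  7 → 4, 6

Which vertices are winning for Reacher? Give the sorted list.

A0 = {5}
A1: add {1} — 1 (Reacher) has 1→5.
A2 = A1; e.g. 0 (Blocker) can still go to 3. Fixed point.
Reacher's winning region = {1, 5}.

1, 5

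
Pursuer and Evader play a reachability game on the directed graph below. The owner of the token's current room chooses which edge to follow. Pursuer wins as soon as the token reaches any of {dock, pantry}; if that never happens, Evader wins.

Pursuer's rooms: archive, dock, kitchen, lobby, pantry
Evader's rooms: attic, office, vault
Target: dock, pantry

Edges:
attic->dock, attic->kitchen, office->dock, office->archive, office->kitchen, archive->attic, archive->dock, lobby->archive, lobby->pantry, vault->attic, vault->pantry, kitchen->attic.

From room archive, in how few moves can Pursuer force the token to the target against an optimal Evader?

1

A0 = {dock, pantry}
A1: add {archive, lobby} — archive (Pursuer) has archive→dock; lobby (Pursuer) has lobby→pantry.
A2 = A1; e.g. attic (Evader) can still go to kitchen. Fixed point.
archive enters the attractor at level 1, so Pursuer can force the target in 1 move from there.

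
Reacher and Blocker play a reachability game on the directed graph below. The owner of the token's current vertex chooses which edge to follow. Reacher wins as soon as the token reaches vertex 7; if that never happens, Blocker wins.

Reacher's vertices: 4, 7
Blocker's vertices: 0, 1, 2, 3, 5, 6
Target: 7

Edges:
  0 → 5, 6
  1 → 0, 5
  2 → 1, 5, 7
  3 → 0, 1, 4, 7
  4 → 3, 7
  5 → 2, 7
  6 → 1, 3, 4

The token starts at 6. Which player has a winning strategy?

A0 = {7}
A1: add {4} — 4 (Reacher) has 4→7.
A2 = A1; e.g. 0 (Blocker) can still go to 5. Fixed point.
6 never enters the attractor, so Blocker can avoid the target forever.

Blocker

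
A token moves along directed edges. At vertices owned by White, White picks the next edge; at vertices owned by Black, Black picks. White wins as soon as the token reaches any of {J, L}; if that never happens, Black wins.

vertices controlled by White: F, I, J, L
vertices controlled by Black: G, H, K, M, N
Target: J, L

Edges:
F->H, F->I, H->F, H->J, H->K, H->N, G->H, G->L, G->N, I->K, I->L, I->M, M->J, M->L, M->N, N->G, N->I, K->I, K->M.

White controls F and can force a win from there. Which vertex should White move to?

I

A0 = {J, L}
A1: add {I} — I (White) has I→L.
A2: add {F} — F (White) has F→I.
A3 = A2; e.g. G (Black) can still go to H. Fixed point.
From F, successor I is in the attractor (rank 1); the other successor H is not.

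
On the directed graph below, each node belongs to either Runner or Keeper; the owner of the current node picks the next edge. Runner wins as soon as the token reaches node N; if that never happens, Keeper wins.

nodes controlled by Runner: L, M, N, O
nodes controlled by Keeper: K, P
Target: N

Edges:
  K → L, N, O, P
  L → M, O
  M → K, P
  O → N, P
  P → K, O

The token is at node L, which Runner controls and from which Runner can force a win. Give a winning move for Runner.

O

A0 = {N}
A1: add {O} — O (Runner) has O→N.
A2: add {L} — L (Runner) has L→O.
A3 = A2; e.g. K (Keeper) can still go to P. Fixed point.
From L, successor O is in the attractor (rank 1); the other successor M is not.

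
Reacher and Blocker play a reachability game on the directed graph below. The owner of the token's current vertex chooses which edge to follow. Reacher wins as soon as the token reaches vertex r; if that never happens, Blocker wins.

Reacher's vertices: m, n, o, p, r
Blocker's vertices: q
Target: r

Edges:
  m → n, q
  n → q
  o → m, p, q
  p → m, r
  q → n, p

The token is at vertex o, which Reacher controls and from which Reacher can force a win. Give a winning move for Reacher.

p

A0 = {r}
A1: add {p} — p (Reacher) has p→r.
A2: add {o} — o (Reacher) has o→p.
A3 = A2; e.g. m (Reacher) has no edge into A2. Fixed point.
From o, successor p is in the attractor (rank 1); the other successors m, q are not.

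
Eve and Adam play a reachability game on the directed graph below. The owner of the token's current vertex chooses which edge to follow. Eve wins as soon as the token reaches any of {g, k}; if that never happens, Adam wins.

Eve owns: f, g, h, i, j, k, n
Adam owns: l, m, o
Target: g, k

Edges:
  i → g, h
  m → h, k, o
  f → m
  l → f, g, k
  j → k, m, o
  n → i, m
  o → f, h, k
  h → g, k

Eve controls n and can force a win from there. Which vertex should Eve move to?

A0 = {g, k}
A1: add {h, i, j} — h (Eve) has h→g; i (Eve) has i→g; j (Eve) has j→k.
A2: add {n} — n (Eve) has n→i.
A3 = A2; e.g. f (Eve) has no edge into A2. Fixed point.
From n, successor i is in the attractor (rank 1); the other successor m is not.

i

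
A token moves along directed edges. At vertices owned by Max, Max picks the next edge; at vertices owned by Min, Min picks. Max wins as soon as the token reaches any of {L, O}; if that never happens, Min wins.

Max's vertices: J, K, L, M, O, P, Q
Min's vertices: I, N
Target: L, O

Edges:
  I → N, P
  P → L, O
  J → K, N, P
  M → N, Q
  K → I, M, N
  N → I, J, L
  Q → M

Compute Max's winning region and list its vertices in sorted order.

J, L, O, P

A0 = {L, O}
A1: add {P} — P (Max) has P→L.
A2: add {J} — J (Max) has J→P.
A3 = A2; e.g. I (Min) can still go to N. Fixed point.
Max's winning region = {J, L, O, P}.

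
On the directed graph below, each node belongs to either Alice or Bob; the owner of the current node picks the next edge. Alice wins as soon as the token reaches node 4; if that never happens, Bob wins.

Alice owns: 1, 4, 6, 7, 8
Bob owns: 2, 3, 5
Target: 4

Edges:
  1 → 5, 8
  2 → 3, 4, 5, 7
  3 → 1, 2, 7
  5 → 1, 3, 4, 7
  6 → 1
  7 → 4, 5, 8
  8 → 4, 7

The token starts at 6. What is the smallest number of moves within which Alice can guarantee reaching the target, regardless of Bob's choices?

3

A0 = {4}
A1: add {7, 8} — 7 (Alice) has 7→4; 8 (Alice) has 8→4.
A2: add {1} — 1 (Alice) has 1→8.
A3: add {6} — 6 (Alice) has 6→1.
A4 = A3; e.g. 2 (Bob) can still go to 3. Fixed point.
6 enters the attractor at level 3, so Alice can force the target in 3 moves from there.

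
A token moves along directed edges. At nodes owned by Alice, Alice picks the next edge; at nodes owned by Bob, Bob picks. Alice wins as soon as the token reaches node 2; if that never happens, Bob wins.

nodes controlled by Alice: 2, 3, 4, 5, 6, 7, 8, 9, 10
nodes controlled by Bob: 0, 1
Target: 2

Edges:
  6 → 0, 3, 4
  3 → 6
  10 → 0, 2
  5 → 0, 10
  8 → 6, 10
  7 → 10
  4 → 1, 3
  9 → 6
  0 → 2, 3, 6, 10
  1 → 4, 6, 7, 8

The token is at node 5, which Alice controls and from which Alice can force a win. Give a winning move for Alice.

10

A0 = {2}
A1: add {10} — 10 (Alice) has 10→2.
A2: add {5, 7, 8} — 5 (Alice) has 5→10; 7 (Alice) has 7→10; 8 (Alice) has 8→10.
A3 = A2; e.g. 0 (Bob) can still go to 3. Fixed point.
From 5, successor 10 is in the attractor (rank 1); the other successor 0 is not.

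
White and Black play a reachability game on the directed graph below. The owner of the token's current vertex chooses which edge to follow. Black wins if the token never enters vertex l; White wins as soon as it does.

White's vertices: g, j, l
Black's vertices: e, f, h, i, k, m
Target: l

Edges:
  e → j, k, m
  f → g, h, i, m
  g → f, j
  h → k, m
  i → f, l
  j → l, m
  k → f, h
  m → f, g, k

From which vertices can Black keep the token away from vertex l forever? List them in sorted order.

A0 = {l}
A1: add {j} — j (White) has j→l.
A2: add {g} — g (White) has g→j.
A3 = A2; e.g. e (Black) can still go to k. Fixed point.
White's attractor = {g, j, l}; Black avoids the target exactly from the complement.

e, f, h, i, k, m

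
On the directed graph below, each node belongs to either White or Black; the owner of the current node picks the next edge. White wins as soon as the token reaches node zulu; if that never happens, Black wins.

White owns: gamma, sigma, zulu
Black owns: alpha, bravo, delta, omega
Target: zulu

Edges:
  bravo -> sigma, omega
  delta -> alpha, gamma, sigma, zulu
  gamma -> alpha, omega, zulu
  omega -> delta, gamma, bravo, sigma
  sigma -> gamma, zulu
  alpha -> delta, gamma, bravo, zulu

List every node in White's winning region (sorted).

A0 = {zulu}
A1: add {gamma, sigma} — gamma (White) has gamma→zulu; sigma (White) has sigma→zulu.
A2 = A1; e.g. alpha (Black) can still go to delta. Fixed point.
White's winning region = {gamma, sigma, zulu}.

gamma, sigma, zulu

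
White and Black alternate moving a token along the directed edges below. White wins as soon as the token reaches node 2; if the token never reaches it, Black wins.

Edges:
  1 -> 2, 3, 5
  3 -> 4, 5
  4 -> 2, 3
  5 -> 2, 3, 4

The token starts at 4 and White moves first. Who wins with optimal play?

Track states (vertex, player-to-move).
A0 = {(2,White), (2,Black)}
A1: add {(1,White), (4,White), (5,White)}.
(4,White) ∈ A1 ⇒ White forces the target.

White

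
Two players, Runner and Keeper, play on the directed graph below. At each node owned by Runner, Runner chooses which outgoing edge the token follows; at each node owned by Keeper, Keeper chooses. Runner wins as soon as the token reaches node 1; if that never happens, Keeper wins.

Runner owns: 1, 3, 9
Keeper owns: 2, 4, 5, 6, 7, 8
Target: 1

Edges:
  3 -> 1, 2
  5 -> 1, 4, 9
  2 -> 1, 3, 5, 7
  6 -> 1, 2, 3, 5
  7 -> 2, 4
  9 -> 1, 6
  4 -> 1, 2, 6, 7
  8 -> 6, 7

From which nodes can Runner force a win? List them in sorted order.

A0 = {1}
A1: add {3, 9} — 3 (Runner) has 3→1; 9 (Runner) has 9→1.
A2 = A1; e.g. 2 (Keeper) can still go to 5. Fixed point.
Runner's winning region = {1, 3, 9}.

1, 3, 9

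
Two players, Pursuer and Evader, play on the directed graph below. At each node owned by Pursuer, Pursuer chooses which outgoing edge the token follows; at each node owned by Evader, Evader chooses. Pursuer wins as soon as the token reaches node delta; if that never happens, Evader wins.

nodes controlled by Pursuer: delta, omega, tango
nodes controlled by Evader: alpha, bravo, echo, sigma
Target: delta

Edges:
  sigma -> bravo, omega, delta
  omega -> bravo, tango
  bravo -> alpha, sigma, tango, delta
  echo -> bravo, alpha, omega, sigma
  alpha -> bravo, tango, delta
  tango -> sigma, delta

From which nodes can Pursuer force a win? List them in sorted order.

A0 = {delta}
A1: add {tango} — tango (Pursuer) has tango→delta.
A2: add {omega} — omega (Pursuer) has omega→tango.
A3 = A2; e.g. bravo (Evader) can still go to alpha. Fixed point.
Pursuer's winning region = {delta, omega, tango}.

delta, omega, tango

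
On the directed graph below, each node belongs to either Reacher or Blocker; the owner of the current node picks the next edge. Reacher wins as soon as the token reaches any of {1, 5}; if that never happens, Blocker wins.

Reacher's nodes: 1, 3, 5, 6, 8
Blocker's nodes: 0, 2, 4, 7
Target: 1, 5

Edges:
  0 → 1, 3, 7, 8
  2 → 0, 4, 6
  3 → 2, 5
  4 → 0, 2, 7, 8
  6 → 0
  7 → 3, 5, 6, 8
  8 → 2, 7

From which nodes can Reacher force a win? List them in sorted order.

1, 3, 5

A0 = {1, 5}
A1: add {3} — 3 (Reacher) has 3→5.
A2 = A1; e.g. 0 (Blocker) can still go to 7. Fixed point.
Reacher's winning region = {1, 3, 5}.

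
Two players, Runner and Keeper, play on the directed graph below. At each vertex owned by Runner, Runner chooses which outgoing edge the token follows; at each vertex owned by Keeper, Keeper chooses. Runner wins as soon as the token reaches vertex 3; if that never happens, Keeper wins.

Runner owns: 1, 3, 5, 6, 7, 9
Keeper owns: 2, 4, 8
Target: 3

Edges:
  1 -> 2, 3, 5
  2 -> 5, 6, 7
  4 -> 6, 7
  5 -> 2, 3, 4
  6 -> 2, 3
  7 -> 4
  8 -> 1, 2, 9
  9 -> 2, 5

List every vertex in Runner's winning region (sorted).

1, 3, 5, 6, 9

A0 = {3}
A1: add {1, 5, 6} — 1 (Runner) has 1→3; 5 (Runner) has 5→3; 6 (Runner) has 6→3.
A2: add {9} — 9 (Runner) has 9→5.
A3 = A2; e.g. 2 (Keeper) can still go to 7. Fixed point.
Runner's winning region = {1, 3, 5, 6, 9}.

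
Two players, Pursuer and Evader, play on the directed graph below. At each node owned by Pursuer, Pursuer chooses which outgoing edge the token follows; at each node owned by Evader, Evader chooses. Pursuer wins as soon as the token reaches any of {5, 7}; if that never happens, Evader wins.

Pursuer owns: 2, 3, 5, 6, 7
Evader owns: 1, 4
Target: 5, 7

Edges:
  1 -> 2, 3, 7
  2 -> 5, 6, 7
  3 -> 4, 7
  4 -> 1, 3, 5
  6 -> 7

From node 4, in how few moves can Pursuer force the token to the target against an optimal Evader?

3

A0 = {5, 7}
A1: add {2, 3, 6} — 2 (Pursuer) has 2→5; 3 (Pursuer) has 3→7; 6 (Pursuer) has 6→7.
A2: add {1} — 1 (Evader): all of {2, 3, 7} already in.
A3: add {4} — 4 (Evader): all of {1, 3, 5} already in.
A3 = all vertices. Fixed point.
4 enters the attractor at level 3, so Pursuer can force the target in 3 moves from there.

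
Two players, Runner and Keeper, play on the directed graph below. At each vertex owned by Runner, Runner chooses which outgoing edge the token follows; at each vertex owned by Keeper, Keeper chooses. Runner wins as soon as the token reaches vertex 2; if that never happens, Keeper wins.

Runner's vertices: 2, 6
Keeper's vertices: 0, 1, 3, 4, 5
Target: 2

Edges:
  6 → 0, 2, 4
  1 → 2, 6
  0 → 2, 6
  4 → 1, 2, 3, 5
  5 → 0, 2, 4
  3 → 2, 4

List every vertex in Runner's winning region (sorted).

0, 1, 2, 6

A0 = {2}
A1: add {6} — 6 (Runner) has 6→2.
A2: add {0, 1} — 0 (Keeper): all of {2, 6} already in; 1 (Keeper): all of {2, 6} already in.
A3 = A2; e.g. 3 (Keeper) can still go to 4. Fixed point.
Runner's winning region = {0, 1, 2, 6}.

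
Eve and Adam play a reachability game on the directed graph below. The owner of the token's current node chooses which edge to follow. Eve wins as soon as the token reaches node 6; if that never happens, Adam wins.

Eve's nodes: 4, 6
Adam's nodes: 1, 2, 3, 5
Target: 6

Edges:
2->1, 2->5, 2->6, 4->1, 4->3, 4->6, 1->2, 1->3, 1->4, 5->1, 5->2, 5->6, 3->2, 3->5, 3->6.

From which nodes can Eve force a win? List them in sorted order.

4, 6

A0 = {6}
A1: add {4} — 4 (Eve) has 4→6.
A2 = A1; e.g. 1 (Adam) can still go to 2. Fixed point.
Eve's winning region = {4, 6}.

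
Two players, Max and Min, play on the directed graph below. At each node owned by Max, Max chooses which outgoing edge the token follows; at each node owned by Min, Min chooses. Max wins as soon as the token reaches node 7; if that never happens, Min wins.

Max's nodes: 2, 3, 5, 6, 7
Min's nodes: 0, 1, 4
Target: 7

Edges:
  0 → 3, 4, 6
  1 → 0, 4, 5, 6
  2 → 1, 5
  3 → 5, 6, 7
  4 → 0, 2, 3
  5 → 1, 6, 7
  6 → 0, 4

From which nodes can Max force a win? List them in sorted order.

2, 3, 5, 7

A0 = {7}
A1: add {3, 5} — 3 (Max) has 3→7; 5 (Max) has 5→7.
A2: add {2} — 2 (Max) has 2→5.
A3 = A2; e.g. 0 (Min) can still go to 4. Fixed point.
Max's winning region = {2, 3, 5, 7}.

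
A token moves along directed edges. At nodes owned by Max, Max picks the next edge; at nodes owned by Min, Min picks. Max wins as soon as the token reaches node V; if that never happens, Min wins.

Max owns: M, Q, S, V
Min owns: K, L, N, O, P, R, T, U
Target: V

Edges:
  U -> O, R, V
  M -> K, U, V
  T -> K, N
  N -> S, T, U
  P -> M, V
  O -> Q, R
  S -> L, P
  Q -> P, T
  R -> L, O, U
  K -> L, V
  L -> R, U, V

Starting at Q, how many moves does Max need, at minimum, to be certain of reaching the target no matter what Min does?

3

A0 = {V}
A1: add {M} — M (Max) has M→V.
A2: add {P} — P (Min): all of {M, V} already in.
A3: add {Q, S} — Q (Max) has Q→P; S (Max) has S→P.
A4 = A3; e.g. K (Min) can still go to L. Fixed point.
Q enters the attractor at level 3, so Max can force the target in 3 moves from there.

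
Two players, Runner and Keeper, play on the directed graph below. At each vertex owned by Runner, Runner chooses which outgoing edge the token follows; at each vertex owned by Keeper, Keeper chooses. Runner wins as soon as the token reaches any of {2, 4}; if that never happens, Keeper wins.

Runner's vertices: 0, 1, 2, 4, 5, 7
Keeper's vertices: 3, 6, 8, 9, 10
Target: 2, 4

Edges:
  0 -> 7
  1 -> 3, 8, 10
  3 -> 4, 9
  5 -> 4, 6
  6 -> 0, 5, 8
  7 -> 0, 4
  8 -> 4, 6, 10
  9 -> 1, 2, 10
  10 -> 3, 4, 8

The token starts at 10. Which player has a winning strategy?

Keeper

A0 = {2, 4}
A1: add {5, 7} — 5 (Runner) has 5→4; 7 (Runner) has 7→4.
A2: add {0} — 0 (Runner) has 0→7.
A3 = A2; e.g. 1 (Runner) has no edge into A2. Fixed point.
10 never enters the attractor, so Keeper can avoid the target forever.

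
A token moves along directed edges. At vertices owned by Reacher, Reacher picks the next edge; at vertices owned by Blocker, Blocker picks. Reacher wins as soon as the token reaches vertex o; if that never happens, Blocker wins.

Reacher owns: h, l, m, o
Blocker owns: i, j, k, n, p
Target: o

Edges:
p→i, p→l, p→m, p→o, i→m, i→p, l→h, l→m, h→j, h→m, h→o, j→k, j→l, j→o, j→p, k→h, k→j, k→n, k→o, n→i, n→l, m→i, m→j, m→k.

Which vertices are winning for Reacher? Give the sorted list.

A0 = {o}
A1: add {h} — h (Reacher) has h→o.
A2: add {l} — l (Reacher) has l→h.
A3 = A2; e.g. i (Blocker) can still go to m. Fixed point.
Reacher's winning region = {h, l, o}.

h, l, o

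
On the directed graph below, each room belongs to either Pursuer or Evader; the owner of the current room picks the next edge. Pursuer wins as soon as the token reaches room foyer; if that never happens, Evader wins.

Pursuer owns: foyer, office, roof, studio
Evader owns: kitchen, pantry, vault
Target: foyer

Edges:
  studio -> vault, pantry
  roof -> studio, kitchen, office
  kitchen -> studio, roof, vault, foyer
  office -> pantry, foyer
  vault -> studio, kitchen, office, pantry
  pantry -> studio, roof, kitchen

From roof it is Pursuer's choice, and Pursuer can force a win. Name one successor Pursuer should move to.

A0 = {foyer}
A1: add {office} — office (Pursuer) has office→foyer.
A2: add {roof} — roof (Pursuer) has roof→office.
A3 = A2; e.g. studio (Pursuer) has no edge into A2. Fixed point.
From roof, successor office is in the attractor (rank 1); the other successors kitchen, studio are not.

office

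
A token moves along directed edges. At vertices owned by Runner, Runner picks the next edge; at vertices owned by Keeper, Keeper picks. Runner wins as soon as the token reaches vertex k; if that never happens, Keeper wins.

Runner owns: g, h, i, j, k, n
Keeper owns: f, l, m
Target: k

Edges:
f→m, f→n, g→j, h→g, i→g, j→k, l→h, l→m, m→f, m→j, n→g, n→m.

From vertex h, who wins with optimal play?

A0 = {k}
A1: add {j} — j (Runner) has j→k.
A2: add {g} — g (Runner) has g→j.
A3: add {h, i, n} — h (Runner) has h→g; i (Runner) has i→g; n (Runner) has n→g.
A4 = A3; e.g. f (Keeper) can still go to m. Fixed point.
h ∈ A3, so Runner can force the target.

Runner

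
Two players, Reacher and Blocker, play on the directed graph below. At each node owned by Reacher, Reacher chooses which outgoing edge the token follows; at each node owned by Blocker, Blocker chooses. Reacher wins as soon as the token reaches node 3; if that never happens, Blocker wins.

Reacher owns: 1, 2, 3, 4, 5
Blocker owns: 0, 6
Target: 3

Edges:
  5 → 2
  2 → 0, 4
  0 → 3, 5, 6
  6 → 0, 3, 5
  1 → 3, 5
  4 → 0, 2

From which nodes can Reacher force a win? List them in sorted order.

1, 3

A0 = {3}
A1: add {1} — 1 (Reacher) has 1→3.
A2 = A1; e.g. 0 (Blocker) can still go to 5. Fixed point.
Reacher's winning region = {1, 3}.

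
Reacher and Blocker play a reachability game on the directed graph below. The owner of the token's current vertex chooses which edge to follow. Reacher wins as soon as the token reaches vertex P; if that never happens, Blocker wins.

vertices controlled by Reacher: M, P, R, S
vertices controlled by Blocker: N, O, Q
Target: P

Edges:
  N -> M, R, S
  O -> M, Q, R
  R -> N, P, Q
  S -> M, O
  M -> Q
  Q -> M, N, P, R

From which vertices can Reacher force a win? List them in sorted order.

P, R

A0 = {P}
A1: add {R} — R (Reacher) has R→P.
A2 = A1; e.g. M (Reacher) has no edge into A1. Fixed point.
Reacher's winning region = {P, R}.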